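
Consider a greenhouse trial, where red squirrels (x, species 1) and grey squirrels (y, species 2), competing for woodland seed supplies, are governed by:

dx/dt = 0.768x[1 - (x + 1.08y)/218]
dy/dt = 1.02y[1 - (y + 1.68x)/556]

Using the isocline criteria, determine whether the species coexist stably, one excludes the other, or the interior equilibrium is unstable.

species 2 excludes species 1

Compare the nullcline intercepts: K1/α12 = 218/1.08 = 202 < K2 = 556; K2/α21 = 556/1.68 = 331 > K1 = 218.
Since the inequalities point opposite ways, species 2 can invade but species 1 cannot.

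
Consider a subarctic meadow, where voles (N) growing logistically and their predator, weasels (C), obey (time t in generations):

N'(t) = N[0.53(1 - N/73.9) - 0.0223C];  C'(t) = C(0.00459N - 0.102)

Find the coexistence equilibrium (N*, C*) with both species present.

From dC/dt = 0 with C > 0: 0.00459N* = 0.102, so N* = 22.2.
Substitute into dN/dt = 0: 0.53(1 - 22.2/73.9) = 0.0223C*.
The bracket is 0.699, giving C* = 0.371/0.0223 = 16.6.

N* ≈ 22.2, C* ≈ 16.6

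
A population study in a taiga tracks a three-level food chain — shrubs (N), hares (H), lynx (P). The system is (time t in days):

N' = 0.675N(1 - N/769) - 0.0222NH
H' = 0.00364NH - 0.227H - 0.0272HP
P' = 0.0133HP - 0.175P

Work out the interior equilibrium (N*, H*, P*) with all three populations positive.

N* ≈ 436, H* ≈ 13.2, P* ≈ 50

From dP/dt = 0: 0.0133H* = 0.175, so H* = 13.2.
From dN/dt = 0: 0.675(1 - N*/769) = 0.0222·13.2, giving N* = 769·(1 - 0.433) = 436.
From dH/dt = 0: 0.00364·436 - 0.227 = 0.0272P*, so P* = 1.36/0.0272 = 50.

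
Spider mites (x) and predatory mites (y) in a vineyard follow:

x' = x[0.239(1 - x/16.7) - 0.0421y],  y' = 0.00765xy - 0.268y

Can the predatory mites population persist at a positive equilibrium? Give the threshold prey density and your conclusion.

The predator equation gives dy/dt > 0 only when x > 0.268/0.00765 = 35.
Without the predator, x → K = 16.7. Since 16.7 < 35, the predator cannot invade.

Threshold x = 35; K < 35, so no, the predator goes extinct.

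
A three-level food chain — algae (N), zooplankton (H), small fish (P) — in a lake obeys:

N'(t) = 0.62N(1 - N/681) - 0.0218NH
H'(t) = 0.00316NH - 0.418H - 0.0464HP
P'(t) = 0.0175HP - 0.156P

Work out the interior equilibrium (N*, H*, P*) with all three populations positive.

From dP/dt = 0: 0.0175H* = 0.156, so H* = 8.91.
From dN/dt = 0: 0.62(1 - N*/681) = 0.0218·8.91, giving N* = 681·(1 - 0.313) = 468.
From dH/dt = 0: 0.00316·468 - 0.418 = 0.0464P*, so P* = 1.06/0.0464 = 22.8.

N* ≈ 468, H* ≈ 8.91, P* ≈ 22.8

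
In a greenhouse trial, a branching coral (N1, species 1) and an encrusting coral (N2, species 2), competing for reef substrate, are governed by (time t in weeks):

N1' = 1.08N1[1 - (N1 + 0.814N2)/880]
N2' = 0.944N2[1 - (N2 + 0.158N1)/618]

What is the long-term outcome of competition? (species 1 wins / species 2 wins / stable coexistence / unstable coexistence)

stable coexistence

Compare the nullcline intercepts: K1/α12 = 880/0.814 = 1080 > K2 = 618; K2/α21 = 618/0.158 = 3910 > K1 = 880.
Since both inequalities hold, each species can invade when rare, so the interior equilibrium is stable.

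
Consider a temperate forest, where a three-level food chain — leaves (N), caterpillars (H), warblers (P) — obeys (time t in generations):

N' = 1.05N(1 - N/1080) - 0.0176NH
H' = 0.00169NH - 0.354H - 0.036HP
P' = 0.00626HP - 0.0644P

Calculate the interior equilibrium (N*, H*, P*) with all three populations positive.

From dP/dt = 0: 0.00626H* = 0.0644, so H* = 10.3.
From dN/dt = 0: 1.05(1 - N*/1080) = 0.0176·10.3, giving N* = 1080·(1 - 0.172) = 894.
From dH/dt = 0: 0.00169·894 - 0.354 = 0.036P*, so P* = 1.16/0.036 = 32.1.

N* ≈ 894, H* ≈ 10.3, P* ≈ 32.1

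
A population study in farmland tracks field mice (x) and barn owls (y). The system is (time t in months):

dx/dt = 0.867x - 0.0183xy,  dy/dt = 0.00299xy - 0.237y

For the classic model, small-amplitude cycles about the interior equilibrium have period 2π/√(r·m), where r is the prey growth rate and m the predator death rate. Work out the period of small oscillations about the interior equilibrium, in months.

T ≈ 13.9 months

Here r = 0.867 and m = 0.237, so r·m = 0.205.
ω = √0.205 = 0.453 per month, hence T = 2π/ω ≈ 13.9 months.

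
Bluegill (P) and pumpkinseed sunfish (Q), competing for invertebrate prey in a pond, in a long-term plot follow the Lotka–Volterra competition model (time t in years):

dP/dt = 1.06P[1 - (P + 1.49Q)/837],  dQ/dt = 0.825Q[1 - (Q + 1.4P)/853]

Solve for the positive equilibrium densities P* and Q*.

Setting both brackets to zero gives the nullclines P + 1.49Q = 837 and 1.4P + Q = 853.
Substituting Q = 853 - 1.4P into the first: P(1 - 1.49·1.4) = 837 - 1.49·853.
So P* = -434/-1.09 = 400, and then Q* = 853 - 1.4·400 = 294.

P* ≈ 400, Q* ≈ 294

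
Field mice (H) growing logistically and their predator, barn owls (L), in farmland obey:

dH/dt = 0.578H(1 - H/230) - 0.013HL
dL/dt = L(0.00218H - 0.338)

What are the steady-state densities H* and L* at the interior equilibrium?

From dL/dt = 0 with L > 0: 0.00218H* = 0.338, so H* = 155.
Substitute into dH/dt = 0: 0.578(1 - 155/230) = 0.013L*.
The bracket is 0.326, giving L* = 0.188/0.013 = 14.5.

H* ≈ 155, L* ≈ 14.5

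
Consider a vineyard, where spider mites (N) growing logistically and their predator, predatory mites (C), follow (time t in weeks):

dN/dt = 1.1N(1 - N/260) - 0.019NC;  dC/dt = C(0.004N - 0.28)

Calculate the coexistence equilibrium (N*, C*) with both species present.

From dC/dt = 0 with C > 0: 0.004N* = 0.28, so N* = 70.
Substitute into dN/dt = 0: 1.1(1 - 70/260) = 0.019C*.
The bracket is 0.731, giving C* = 0.804/0.019 = 42.3.

N* ≈ 70, C* ≈ 42.3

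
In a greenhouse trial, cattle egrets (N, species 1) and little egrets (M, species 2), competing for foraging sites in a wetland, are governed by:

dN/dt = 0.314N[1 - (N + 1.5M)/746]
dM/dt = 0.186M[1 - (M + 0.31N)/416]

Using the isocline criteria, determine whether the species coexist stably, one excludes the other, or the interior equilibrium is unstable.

Compare the nullcline intercepts: K1/α12 = 746/1.5 = 497 > K2 = 416; K2/α21 = 416/0.31 = 1340 > K1 = 746.
Since both inequalities hold, each species can invade when rare, so the interior equilibrium is stable.

stable coexistence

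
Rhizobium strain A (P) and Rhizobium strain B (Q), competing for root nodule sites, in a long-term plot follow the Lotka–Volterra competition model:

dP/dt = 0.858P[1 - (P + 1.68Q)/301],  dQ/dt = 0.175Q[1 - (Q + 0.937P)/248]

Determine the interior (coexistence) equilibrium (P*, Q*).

Setting both brackets to zero gives the nullclines P + 1.68Q = 301 and 0.937P + Q = 248.
Substituting Q = 248 - 0.937P into the first: P(1 - 1.68·0.937) = 301 - 1.68·248.
So P* = -116/-0.574 = 201, and then Q* = 248 - 0.937·201 = 59.3.

P* ≈ 201, Q* ≈ 59.3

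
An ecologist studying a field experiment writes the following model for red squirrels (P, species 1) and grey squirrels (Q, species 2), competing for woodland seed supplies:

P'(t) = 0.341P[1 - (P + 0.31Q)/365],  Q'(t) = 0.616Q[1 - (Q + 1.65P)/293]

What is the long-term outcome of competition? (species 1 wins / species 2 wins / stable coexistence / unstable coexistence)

species 1 excludes species 2

Compare the nullcline intercepts: K1/α12 = 365/0.31 = 1180 > K2 = 293; K2/α21 = 293/1.65 = 178 < K1 = 365.
Since the inequalities point opposite ways, species 1 can invade but species 2 cannot.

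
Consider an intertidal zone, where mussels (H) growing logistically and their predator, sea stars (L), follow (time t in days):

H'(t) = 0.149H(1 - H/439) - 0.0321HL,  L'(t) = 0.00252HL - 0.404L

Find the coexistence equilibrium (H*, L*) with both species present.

From dL/dt = 0 with L > 0: 0.00252H* = 0.404, so H* = 160.
Substitute into dH/dt = 0: 0.149(1 - 160/439) = 0.0321L*.
The bracket is 0.635, giving L* = 0.0946/0.0321 = 2.95.

H* ≈ 160, L* ≈ 2.95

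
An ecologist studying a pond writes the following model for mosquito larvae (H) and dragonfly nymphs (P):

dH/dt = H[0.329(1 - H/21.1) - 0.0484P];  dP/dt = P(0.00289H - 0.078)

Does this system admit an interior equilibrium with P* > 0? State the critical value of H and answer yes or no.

The predator equation gives dP/dt > 0 only when H > 0.078/0.00289 = 27.
Without the predator, H → K = 21.1. Since 21.1 < 27, the predator cannot invade.

Threshold H = 27; K < 27, so no, the predator goes extinct.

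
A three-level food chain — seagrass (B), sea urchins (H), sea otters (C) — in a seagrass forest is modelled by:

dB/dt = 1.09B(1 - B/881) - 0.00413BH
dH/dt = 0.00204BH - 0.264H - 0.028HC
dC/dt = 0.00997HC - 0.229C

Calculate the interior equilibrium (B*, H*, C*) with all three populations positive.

B* ≈ 804, H* ≈ 23, C* ≈ 49.2

From dC/dt = 0: 0.00997H* = 0.229, so H* = 23.
From dB/dt = 0: 1.09(1 - B*/881) = 0.00413·23, giving B* = 881·(1 - 0.087) = 804.
From dH/dt = 0: 0.00204·804 - 0.264 = 0.028C*, so C* = 1.38/0.028 = 49.2.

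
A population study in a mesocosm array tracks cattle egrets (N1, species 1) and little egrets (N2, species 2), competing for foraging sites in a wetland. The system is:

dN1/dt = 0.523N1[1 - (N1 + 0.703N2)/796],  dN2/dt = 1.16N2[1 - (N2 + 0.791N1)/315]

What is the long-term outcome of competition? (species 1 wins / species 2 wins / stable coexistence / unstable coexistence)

Compare the nullcline intercepts: K1/α12 = 796/0.703 = 1130 > K2 = 315; K2/α21 = 315/0.791 = 398 < K1 = 796.
Since the inequalities point opposite ways, species 1 can invade but species 2 cannot.

species 1 excludes species 2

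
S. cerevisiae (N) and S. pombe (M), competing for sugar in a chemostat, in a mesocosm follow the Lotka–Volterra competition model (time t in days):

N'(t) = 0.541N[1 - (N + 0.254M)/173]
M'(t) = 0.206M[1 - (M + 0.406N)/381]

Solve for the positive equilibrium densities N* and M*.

Setting both brackets to zero gives the nullclines N + 0.254M = 173 and 0.406N + M = 381.
Substituting M = 381 - 0.406N into the first: N(1 - 0.254·0.406) = 173 - 0.254·381.
So N* = 76.2/0.897 = 85, and then M* = 381 - 0.406·85 = 346.

N* ≈ 85, M* ≈ 346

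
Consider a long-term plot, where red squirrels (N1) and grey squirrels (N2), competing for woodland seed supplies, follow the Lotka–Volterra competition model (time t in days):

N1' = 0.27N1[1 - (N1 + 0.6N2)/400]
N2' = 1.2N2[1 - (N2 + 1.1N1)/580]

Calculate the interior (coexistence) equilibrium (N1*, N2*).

Setting both brackets to zero gives the nullclines N1 + 0.6N2 = 400 and 1.1N1 + N2 = 580.
Substituting N2 = 580 - 1.1N1 into the first: N1(1 - 0.6·1.1) = 400 - 0.6·580.
So N1* = 52/0.34 = 153, and then N2* = 580 - 1.1·153 = 412.

N1* ≈ 153, N2* ≈ 412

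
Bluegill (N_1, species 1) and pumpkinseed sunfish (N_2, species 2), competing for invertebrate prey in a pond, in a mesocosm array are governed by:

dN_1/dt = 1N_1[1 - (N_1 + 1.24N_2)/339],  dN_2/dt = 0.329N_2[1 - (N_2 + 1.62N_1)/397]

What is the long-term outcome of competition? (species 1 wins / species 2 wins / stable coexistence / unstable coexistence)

unstable coexistence (outcome depends on initial conditions)

Compare the nullcline intercepts: K1/α12 = 339/1.24 = 273 < K2 = 397; K2/α21 = 397/1.62 = 245 < K1 = 339.
Since both are reversed, neither can invade when rare; the interior point is a saddle.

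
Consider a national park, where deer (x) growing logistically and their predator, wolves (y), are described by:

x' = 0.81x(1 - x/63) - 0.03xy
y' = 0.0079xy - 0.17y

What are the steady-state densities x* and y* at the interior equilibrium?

x* ≈ 21.5, y* ≈ 17.8

From dy/dt = 0 with y > 0: 0.0079x* = 0.17, so x* = 21.5.
Substitute into dx/dt = 0: 0.81(1 - 21.5/63) = 0.03y*.
The bracket is 0.658, giving y* = 0.533/0.03 = 17.8.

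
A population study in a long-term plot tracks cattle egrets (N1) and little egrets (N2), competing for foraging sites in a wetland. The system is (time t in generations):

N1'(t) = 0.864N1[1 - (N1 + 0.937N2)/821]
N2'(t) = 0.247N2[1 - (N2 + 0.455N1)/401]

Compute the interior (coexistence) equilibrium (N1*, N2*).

Setting both brackets to zero gives the nullclines N1 + 0.937N2 = 821 and 0.455N1 + N2 = 401.
Substituting N2 = 401 - 0.455N1 into the first: N1(1 - 0.937·0.455) = 821 - 0.937·401.
So N1* = 445/0.574 = 776, and then N2* = 401 - 0.455·776 = 47.8.

N1* ≈ 776, N2* ≈ 47.8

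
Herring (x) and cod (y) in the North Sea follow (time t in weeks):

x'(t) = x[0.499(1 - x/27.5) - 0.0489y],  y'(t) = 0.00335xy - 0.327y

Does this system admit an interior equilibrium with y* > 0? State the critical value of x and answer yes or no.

Threshold x = 97.6; K < 97.6, so no, the predator goes extinct.

The predator equation gives dy/dt > 0 only when x > 0.327/0.00335 = 97.6.
Without the predator, x → K = 27.5. Since 27.5 < 97.6, the predator cannot invade.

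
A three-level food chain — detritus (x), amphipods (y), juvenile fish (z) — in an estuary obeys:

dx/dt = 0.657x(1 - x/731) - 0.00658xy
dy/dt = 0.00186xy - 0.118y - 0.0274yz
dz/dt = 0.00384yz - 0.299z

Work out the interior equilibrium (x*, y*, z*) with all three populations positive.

From dz/dt = 0: 0.00384y* = 0.299, so y* = 77.9.
From dx/dt = 0: 0.657(1 - x*/731) = 0.00658·77.9, giving x* = 731·(1 - 0.78) = 161.
From dy/dt = 0: 0.00186·161 - 0.118 = 0.0274z*, so z* = 0.181/0.0274 = 6.62.

x* ≈ 161, y* ≈ 77.9, z* ≈ 6.62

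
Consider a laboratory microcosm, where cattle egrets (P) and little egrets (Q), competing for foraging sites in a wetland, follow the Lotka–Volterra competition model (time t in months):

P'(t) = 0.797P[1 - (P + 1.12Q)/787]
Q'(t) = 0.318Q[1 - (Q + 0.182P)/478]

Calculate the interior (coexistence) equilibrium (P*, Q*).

Setting both brackets to zero gives the nullclines P + 1.12Q = 787 and 0.182P + Q = 478.
Substituting Q = 478 - 0.182P into the first: P(1 - 1.12·0.182) = 787 - 1.12·478.
So P* = 252/0.796 = 316, and then Q* = 478 - 0.182·316 = 420.

P* ≈ 316, Q* ≈ 420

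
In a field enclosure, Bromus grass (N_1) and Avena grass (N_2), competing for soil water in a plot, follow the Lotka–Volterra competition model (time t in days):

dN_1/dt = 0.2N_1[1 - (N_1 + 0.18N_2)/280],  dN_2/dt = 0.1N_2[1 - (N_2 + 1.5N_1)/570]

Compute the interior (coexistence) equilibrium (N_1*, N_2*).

N_1* ≈ 243, N_2* ≈ 205

Setting both brackets to zero gives the nullclines N_1 + 0.18N_2 = 280 and 1.5N_1 + N_2 = 570.
Substituting N_2 = 570 - 1.5N_1 into the first: N_1(1 - 0.18·1.5) = 280 - 0.18·570.
So N_1* = 177/0.73 = 243, and then N_2* = 570 - 1.5·243 = 205.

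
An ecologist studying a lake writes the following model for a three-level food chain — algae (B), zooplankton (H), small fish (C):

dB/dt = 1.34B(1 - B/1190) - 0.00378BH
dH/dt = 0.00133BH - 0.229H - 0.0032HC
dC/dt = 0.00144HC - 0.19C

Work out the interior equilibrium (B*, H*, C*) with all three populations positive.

B* ≈ 747, H* ≈ 132, C* ≈ 239

From dC/dt = 0: 0.00144H* = 0.19, so H* = 132.
From dB/dt = 0: 1.34(1 - B*/1190) = 0.00378·132, giving B* = 1190·(1 - 0.372) = 747.
From dH/dt = 0: 0.00133·747 - 0.229 = 0.0032C*, so C* = 0.765/0.0032 = 239.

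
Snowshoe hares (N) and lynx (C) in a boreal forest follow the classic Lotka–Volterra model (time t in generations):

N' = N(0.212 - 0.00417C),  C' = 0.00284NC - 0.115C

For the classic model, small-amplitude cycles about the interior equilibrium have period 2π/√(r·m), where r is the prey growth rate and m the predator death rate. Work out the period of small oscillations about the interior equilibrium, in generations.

T ≈ 40.2 generations

Here r = 0.212 and m = 0.115, so r·m = 0.0244.
ω = √0.0244 = 0.156 per generation, hence T = 2π/ω ≈ 40.2 generations.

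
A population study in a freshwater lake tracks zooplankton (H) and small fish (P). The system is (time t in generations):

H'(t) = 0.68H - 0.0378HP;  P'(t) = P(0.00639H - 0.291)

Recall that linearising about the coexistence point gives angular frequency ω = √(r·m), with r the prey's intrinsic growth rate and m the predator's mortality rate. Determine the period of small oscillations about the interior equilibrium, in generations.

T ≈ 14.1 generations

Here r = 0.68 and m = 0.291, so r·m = 0.198.
ω = √0.198 = 0.445 per generation, hence T = 2π/ω ≈ 14.1 generations.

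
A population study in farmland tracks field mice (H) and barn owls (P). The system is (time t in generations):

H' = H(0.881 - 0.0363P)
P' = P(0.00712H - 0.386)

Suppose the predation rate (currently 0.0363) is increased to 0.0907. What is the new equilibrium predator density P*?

At the interior fixed point, setting dH/dt = 0 with H > 0 fixes P* = (prey growth rate)/(HP coefficient) — independent of the other coefficients.
With the change, P* = 0.881/0.0907 = 9.71; it falls from 24.3.

P* ≈ 9.71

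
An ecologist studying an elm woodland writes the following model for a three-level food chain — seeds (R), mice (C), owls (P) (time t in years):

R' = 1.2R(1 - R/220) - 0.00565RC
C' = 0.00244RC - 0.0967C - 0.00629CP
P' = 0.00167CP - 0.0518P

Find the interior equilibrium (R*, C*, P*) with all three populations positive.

R* ≈ 188, C* ≈ 31, P* ≈ 57.5

From dP/dt = 0: 0.00167C* = 0.0518, so C* = 31.
From dR/dt = 0: 1.2(1 - R*/220) = 0.00565·31, giving R* = 220·(1 - 0.146) = 188.
From dC/dt = 0: 0.00244·188 - 0.0967 = 0.00629P*, so P* = 0.362/0.00629 = 57.5.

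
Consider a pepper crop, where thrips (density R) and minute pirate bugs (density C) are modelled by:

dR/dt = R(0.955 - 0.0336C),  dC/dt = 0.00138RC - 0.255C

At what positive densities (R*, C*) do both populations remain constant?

Set dC/dt = 0 with C > 0: 0.00138R - 0.255 = 0, so R* = 0.255/0.00138 = 185.
Set dR/dt = 0 with R > 0: 0.955 - 0.0336C = 0, so C* = 0.955/0.0336 = 28.4.

R* ≈ 185, C* ≈ 28.4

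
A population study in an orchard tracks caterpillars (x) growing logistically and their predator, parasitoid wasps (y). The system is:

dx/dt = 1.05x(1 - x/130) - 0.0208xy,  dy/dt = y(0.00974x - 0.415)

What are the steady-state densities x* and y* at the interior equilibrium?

From dy/dt = 0 with y > 0: 0.00974x* = 0.415, so x* = 42.6.
Substitute into dx/dt = 0: 1.05(1 - 42.6/130) = 0.0208y*.
The bracket is 0.672, giving y* = 0.706/0.0208 = 33.9.

x* ≈ 42.6, y* ≈ 33.9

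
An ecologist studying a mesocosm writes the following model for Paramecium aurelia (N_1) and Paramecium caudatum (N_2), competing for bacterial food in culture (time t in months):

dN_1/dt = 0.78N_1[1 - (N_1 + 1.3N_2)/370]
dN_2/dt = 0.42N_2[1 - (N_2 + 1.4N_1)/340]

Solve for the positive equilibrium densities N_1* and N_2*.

N_1* ≈ 87.8, N_2* ≈ 217

Setting both brackets to zero gives the nullclines N_1 + 1.3N_2 = 370 and 1.4N_1 + N_2 = 340.
Substituting N_2 = 340 - 1.4N_1 into the first: N_1(1 - 1.3·1.4) = 370 - 1.3·340.
So N_1* = -72/-0.82 = 87.8, and then N_2* = 340 - 1.4·87.8 = 217.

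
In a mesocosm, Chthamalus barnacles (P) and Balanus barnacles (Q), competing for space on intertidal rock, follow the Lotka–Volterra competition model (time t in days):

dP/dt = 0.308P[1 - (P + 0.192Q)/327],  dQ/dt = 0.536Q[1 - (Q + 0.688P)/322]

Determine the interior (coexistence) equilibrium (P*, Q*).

Setting both brackets to zero gives the nullclines P + 0.192Q = 327 and 0.688P + Q = 322.
Substituting Q = 322 - 0.688P into the first: P(1 - 0.192·0.688) = 327 - 0.192·322.
So P* = 265/0.868 = 306, and then Q* = 322 - 0.688·306 = 112.

P* ≈ 306, Q* ≈ 112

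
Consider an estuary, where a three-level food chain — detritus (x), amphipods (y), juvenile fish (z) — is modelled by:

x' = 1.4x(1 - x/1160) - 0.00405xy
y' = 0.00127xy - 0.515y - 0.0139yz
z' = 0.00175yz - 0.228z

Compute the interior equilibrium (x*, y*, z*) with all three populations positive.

x* ≈ 723, y* ≈ 130, z* ≈ 29

From dz/dt = 0: 0.00175y* = 0.228, so y* = 130.
From dx/dt = 0: 1.4(1 - x*/1160) = 0.00405·130, giving x* = 1160·(1 - 0.377) = 723.
From dy/dt = 0: 0.00127·723 - 0.515 = 0.0139z*, so z* = 0.403/0.0139 = 29.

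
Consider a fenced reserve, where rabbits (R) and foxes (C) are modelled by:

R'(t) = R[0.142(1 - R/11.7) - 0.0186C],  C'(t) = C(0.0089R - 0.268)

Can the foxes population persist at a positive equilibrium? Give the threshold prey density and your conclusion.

The predator equation gives dC/dt > 0 only when R > 0.268/0.0089 = 30.1.
Without the predator, R → K = 11.7. Since 11.7 < 30.1, the predator cannot invade.

Threshold R = 30.1; K < 30.1, so no, the predator goes extinct.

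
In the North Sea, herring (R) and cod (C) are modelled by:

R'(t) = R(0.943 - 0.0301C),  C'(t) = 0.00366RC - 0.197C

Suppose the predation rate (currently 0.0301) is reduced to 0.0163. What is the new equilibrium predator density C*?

At the interior fixed point, setting dR/dt = 0 with R > 0 fixes C* = (prey growth rate)/(RC coefficient) — independent of the other coefficients.
With the change, C* = 0.943/0.0163 = 57.9; it rises from 31.3.

C* ≈ 57.9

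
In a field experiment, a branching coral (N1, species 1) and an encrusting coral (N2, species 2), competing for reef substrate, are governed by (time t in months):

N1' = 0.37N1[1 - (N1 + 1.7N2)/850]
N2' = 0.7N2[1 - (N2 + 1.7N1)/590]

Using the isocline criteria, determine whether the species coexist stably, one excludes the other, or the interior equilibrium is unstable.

Compare the nullcline intercepts: K1/α12 = 850/1.7 = 500 < K2 = 590; K2/α21 = 590/1.7 = 347 < K1 = 850.
Since both are reversed, neither can invade when rare; the interior point is a saddle.

unstable coexistence (outcome depends on initial conditions)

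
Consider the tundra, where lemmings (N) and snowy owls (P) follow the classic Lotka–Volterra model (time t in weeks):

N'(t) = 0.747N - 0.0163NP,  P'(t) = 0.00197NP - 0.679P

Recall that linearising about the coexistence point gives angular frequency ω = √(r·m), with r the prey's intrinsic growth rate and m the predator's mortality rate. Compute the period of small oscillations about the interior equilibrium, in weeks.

Here r = 0.747 and m = 0.679, so r·m = 0.507.
ω = √0.507 = 0.712 per week, hence T = 2π/ω ≈ 8.82 weeks.

T ≈ 8.82 weeks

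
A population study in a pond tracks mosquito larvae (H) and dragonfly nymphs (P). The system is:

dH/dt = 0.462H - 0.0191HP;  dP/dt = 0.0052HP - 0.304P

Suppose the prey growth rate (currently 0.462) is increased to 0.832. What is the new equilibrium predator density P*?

At the interior fixed point, setting dH/dt = 0 with H > 0 fixes P* = (prey growth rate)/(HP coefficient) — independent of the other coefficients.
With the change, P* = 0.832/0.0191 = 43.6; it rises from 24.2.

P* ≈ 43.6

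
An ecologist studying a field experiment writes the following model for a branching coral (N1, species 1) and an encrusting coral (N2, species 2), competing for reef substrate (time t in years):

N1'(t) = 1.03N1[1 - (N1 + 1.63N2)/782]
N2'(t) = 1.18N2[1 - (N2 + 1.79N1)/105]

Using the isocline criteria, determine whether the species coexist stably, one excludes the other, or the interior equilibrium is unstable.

Compare the nullcline intercepts: K1/α12 = 782/1.63 = 480 > K2 = 105; K2/α21 = 105/1.79 = 58.7 < K1 = 782.
Since the inequalities point opposite ways, species 1 can invade but species 2 cannot.

species 1 excludes species 2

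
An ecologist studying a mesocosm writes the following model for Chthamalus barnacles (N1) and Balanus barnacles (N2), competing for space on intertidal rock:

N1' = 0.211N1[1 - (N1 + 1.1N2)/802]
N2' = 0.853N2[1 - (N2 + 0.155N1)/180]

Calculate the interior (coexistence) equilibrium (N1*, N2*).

N1* ≈ 728, N2* ≈ 67.1

Setting both brackets to zero gives the nullclines N1 + 1.1N2 = 802 and 0.155N1 + N2 = 180.
Substituting N2 = 180 - 0.155N1 into the first: N1(1 - 1.1·0.155) = 802 - 1.1·180.
So N1* = 604/0.83 = 728, and then N2* = 180 - 0.155·728 = 67.1.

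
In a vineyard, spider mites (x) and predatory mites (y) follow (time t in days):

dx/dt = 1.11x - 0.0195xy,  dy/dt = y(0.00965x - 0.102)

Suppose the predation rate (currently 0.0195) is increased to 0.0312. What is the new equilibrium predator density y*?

y* ≈ 35.6

At the interior fixed point, setting dx/dt = 0 with x > 0 fixes y* = (prey growth rate)/(xy coefficient) — independent of the other coefficients.
With the change, y* = 1.11/0.0312 = 35.6; it falls from 56.9.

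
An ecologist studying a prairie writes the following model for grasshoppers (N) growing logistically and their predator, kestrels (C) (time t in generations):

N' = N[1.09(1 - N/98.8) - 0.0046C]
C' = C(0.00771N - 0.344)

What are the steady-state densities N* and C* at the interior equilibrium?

N* ≈ 44.6, C* ≈ 130

From dC/dt = 0 with C > 0: 0.00771N* = 0.344, so N* = 44.6.
Substitute into dN/dt = 0: 1.09(1 - 44.6/98.8) = 0.0046C*.
The bracket is 0.548, giving C* = 0.598/0.0046 = 130.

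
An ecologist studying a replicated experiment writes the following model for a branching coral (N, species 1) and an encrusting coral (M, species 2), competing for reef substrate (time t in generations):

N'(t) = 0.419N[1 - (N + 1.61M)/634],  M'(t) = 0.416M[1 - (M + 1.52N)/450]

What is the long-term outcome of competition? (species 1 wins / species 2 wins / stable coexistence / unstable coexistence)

unstable coexistence (outcome depends on initial conditions)

Compare the nullcline intercepts: K1/α12 = 634/1.61 = 394 < K2 = 450; K2/α21 = 450/1.52 = 296 < K1 = 634.
Since both are reversed, neither can invade when rare; the interior point is a saddle.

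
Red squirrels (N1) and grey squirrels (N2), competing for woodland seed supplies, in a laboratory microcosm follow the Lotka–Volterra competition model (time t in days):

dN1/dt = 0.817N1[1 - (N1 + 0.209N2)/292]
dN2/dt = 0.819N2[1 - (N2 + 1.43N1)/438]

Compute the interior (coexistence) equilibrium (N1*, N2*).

Setting both brackets to zero gives the nullclines N1 + 0.209N2 = 292 and 1.43N1 + N2 = 438.
Substituting N2 = 438 - 1.43N1 into the first: N1(1 - 0.209·1.43) = 292 - 0.209·438.
So N1* = 200/0.701 = 286, and then N2* = 438 - 1.43·286 = 29.2.

N1* ≈ 286, N2* ≈ 29.2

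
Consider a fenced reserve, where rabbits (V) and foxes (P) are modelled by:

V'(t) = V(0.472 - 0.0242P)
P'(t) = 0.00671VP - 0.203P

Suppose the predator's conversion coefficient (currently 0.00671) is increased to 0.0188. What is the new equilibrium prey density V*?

At the interior fixed point, setting dP/dt = 0 with P > 0 fixes V* = (predator death rate)/(VP coefficient) — independent of the other coefficients.
With the change, V* = 0.203/0.0188 = 10.8; it falls from 30.3.

V* ≈ 10.8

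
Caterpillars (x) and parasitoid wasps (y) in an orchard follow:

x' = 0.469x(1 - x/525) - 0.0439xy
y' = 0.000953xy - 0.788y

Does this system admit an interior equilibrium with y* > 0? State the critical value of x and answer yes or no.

Threshold x = 827; K < 827, so no, the predator goes extinct.

The predator equation gives dy/dt > 0 only when x > 0.788/0.000953 = 827.
Without the predator, x → K = 525. Since 525 < 827, the predator cannot invade.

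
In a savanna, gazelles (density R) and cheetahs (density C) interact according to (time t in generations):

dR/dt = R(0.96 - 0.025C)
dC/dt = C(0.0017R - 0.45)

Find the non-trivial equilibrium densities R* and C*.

R* ≈ 265, C* ≈ 38.4

Set dC/dt = 0 with C > 0: 0.0017R - 0.45 = 0, so R* = 0.45/0.0017 = 265.
Set dR/dt = 0 with R > 0: 0.96 - 0.025C = 0, so C* = 0.96/0.025 = 38.4.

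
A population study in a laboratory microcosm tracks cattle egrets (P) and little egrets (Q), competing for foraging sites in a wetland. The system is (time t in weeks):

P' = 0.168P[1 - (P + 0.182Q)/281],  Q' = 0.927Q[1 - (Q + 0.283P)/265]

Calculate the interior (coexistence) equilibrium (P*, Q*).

P* ≈ 245, Q* ≈ 196

Setting both brackets to zero gives the nullclines P + 0.182Q = 281 and 0.283P + Q = 265.
Substituting Q = 265 - 0.283P into the first: P(1 - 0.182·0.283) = 281 - 0.182·265.
So P* = 233/0.948 = 245, and then Q* = 265 - 0.283·245 = 196.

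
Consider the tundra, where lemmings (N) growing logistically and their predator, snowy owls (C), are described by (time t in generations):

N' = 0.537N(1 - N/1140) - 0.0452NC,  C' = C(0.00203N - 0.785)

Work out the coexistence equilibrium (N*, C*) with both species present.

N* ≈ 387, C* ≈ 7.85

From dC/dt = 0 with C > 0: 0.00203N* = 0.785, so N* = 387.
Substitute into dN/dt = 0: 0.537(1 - 387/1140) = 0.0452C*.
The bracket is 0.661, giving C* = 0.355/0.0452 = 7.85.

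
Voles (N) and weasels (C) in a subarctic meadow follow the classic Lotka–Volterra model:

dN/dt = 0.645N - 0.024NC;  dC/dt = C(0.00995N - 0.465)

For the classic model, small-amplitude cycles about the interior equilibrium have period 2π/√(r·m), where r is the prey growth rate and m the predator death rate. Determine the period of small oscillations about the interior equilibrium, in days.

T ≈ 11.5 days

Here r = 0.645 and m = 0.465, so r·m = 0.3.
ω = √0.3 = 0.548 per day, hence T = 2π/ω ≈ 11.5 days.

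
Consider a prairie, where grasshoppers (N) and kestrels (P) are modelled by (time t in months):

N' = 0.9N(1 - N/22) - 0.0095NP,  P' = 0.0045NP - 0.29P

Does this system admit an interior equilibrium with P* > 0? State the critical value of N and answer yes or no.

The predator equation gives dP/dt > 0 only when N > 0.29/0.0045 = 64.4.
Without the predator, N → K = 22. Since 22 < 64.4, the predator cannot invade.

Threshold N = 64.4; K < 64.4, so no, the predator goes extinct.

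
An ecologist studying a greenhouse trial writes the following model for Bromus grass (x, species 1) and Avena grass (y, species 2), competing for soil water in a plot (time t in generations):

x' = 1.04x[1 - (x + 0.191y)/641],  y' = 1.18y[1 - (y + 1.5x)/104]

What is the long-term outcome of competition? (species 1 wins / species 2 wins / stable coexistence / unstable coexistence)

Compare the nullcline intercepts: K1/α12 = 641/0.191 = 3360 > K2 = 104; K2/α21 = 104/1.5 = 69.3 < K1 = 641.
Since the inequalities point opposite ways, species 1 can invade but species 2 cannot.

species 1 excludes species 2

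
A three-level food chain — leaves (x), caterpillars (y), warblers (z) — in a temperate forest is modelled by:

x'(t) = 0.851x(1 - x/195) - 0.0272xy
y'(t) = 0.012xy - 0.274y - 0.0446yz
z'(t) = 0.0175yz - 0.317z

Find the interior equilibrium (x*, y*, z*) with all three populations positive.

x* ≈ 82.1, y* ≈ 18.1, z* ≈ 15.9

From dz/dt = 0: 0.0175y* = 0.317, so y* = 18.1.
From dx/dt = 0: 0.851(1 - x*/195) = 0.0272·18.1, giving x* = 195·(1 - 0.579) = 82.1.
From dy/dt = 0: 0.012·82.1 - 0.274 = 0.0446z*, so z* = 0.711/0.0446 = 15.9.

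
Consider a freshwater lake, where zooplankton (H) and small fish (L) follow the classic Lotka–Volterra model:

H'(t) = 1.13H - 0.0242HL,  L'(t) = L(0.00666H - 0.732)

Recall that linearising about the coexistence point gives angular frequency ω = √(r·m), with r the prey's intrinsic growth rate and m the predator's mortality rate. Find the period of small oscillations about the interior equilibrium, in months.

T ≈ 6.91 months

Here r = 1.13 and m = 0.732, so r·m = 0.827.
ω = √0.827 = 0.909 per month, hence T = 2π/ω ≈ 6.91 months.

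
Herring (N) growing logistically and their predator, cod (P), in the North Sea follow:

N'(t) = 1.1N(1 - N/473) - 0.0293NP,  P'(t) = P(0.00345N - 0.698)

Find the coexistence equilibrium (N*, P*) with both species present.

From dP/dt = 0 with P > 0: 0.00345N* = 0.698, so N* = 202.
Substitute into dN/dt = 0: 1.1(1 - 202/473) = 0.0293P*.
The bracket is 0.572, giving P* = 0.629/0.0293 = 21.5.

N* ≈ 202, P* ≈ 21.5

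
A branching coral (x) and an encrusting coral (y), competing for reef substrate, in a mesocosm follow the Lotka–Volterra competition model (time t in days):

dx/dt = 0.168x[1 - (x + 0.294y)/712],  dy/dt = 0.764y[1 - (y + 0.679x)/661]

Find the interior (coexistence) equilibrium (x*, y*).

x* ≈ 647, y* ≈ 222

Setting both brackets to zero gives the nullclines x + 0.294y = 712 and 0.679x + y = 661.
Substituting y = 661 - 0.679x into the first: x(1 - 0.294·0.679) = 712 - 0.294·661.
So x* = 518/0.8 = 647, and then y* = 661 - 0.679·647 = 222.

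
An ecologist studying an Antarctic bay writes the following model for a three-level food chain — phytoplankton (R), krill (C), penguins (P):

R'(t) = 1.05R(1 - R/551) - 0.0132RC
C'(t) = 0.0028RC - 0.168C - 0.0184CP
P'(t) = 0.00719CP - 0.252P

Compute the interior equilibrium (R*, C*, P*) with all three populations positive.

From dP/dt = 0: 0.00719C* = 0.252, so C* = 35.
From dR/dt = 0: 1.05(1 - R*/551) = 0.0132·35, giving R* = 551·(1 - 0.441) = 308.
From dC/dt = 0: 0.0028·308 - 0.168 = 0.0184P*, so P* = 0.695/0.0184 = 37.8.

R* ≈ 308, C* ≈ 35, P* ≈ 37.8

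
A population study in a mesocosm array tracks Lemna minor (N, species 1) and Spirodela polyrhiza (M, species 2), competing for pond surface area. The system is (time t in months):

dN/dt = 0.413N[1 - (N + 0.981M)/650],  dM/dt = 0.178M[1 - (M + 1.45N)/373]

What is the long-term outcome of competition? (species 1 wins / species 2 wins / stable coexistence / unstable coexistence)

Compare the nullcline intercepts: K1/α12 = 650/0.981 = 663 > K2 = 373; K2/α21 = 373/1.45 = 257 < K1 = 650.
Since the inequalities point opposite ways, species 1 can invade but species 2 cannot.

species 1 excludes species 2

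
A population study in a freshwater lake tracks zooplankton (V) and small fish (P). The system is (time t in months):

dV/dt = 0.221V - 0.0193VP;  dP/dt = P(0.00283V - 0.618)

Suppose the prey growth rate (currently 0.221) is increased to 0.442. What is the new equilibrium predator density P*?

At the interior fixed point, setting dV/dt = 0 with V > 0 fixes P* = (prey growth rate)/(VP coefficient) — independent of the other coefficients.
With the change, P* = 0.442/0.0193 = 22.9; it rises from 11.5.

P* ≈ 22.9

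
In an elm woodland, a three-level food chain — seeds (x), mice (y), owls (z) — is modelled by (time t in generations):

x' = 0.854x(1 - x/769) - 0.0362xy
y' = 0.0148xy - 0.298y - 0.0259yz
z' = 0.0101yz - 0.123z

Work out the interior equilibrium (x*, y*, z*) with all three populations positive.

From dz/dt = 0: 0.0101y* = 0.123, so y* = 12.2.
From dx/dt = 0: 0.854(1 - x*/769) = 0.0362·12.2, giving x* = 769·(1 - 0.516) = 372.
From dy/dt = 0: 0.0148·372 - 0.298 = 0.0259z*, so z* = 5.21/0.0259 = 201.

x* ≈ 372, y* ≈ 12.2, z* ≈ 201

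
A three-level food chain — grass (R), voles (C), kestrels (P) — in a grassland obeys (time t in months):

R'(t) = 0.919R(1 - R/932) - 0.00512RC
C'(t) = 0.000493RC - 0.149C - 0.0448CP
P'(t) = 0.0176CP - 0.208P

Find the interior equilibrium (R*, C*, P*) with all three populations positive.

R* ≈ 871, C* ≈ 11.8, P* ≈ 6.25

From dP/dt = 0: 0.0176C* = 0.208, so C* = 11.8.
From dR/dt = 0: 0.919(1 - R*/932) = 0.00512·11.8, giving R* = 932·(1 - 0.0658) = 871.
From dC/dt = 0: 0.000493·871 - 0.149 = 0.0448P*, so P* = 0.28/0.0448 = 6.25.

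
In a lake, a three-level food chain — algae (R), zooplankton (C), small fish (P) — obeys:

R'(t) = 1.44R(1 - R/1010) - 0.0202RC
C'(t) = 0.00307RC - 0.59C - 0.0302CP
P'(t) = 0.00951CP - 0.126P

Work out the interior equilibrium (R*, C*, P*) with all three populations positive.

R* ≈ 822, C* ≈ 13.2, P* ≈ 64.1

From dP/dt = 0: 0.00951C* = 0.126, so C* = 13.2.
From dR/dt = 0: 1.44(1 - R*/1010) = 0.0202·13.2, giving R* = 1010·(1 - 0.186) = 822.
From dC/dt = 0: 0.00307·822 - 0.59 = 0.0302P*, so P* = 1.93/0.0302 = 64.1.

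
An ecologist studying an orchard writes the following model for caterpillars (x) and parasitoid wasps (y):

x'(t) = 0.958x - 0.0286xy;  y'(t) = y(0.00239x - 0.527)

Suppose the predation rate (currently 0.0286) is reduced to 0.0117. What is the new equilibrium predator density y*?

y* ≈ 81.9

At the interior fixed point, setting dx/dt = 0 with x > 0 fixes y* = (prey growth rate)/(xy coefficient) — independent of the other coefficients.
With the change, y* = 0.958/0.0117 = 81.9; it rises from 33.5.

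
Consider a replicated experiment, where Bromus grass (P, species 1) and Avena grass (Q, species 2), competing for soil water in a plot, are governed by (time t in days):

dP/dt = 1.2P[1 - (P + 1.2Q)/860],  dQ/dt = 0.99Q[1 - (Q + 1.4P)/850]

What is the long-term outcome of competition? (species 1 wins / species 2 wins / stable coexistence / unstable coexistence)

unstable coexistence (outcome depends on initial conditions)

Compare the nullcline intercepts: K1/α12 = 860/1.2 = 717 < K2 = 850; K2/α21 = 850/1.4 = 607 < K1 = 860.
Since both are reversed, neither can invade when rare; the interior point is a saddle.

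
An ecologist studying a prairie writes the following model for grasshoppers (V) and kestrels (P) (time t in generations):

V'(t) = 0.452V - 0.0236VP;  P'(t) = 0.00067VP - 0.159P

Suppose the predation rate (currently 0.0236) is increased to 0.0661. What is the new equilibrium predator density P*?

At the interior fixed point, setting dV/dt = 0 with V > 0 fixes P* = (prey growth rate)/(VP coefficient) — independent of the other coefficients.
With the change, P* = 0.452/0.0661 = 6.84; it falls from 19.2.

P* ≈ 6.84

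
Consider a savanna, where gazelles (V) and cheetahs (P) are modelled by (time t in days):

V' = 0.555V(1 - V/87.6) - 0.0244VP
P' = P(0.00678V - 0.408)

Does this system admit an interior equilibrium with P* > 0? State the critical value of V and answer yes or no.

Threshold V = 60.2; K > 60.2, so yes, the predator persists.

The predator equation gives dP/dt > 0 only when V > 0.408/0.00678 = 60.2.
Without the predator, V → K = 87.6. Since 87.6 > 60.2, the predator can invade and persist.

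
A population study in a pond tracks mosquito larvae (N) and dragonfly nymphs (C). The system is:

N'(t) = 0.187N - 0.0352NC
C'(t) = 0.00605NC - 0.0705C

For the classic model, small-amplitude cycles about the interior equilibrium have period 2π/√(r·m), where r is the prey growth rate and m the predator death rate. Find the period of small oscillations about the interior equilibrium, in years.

T ≈ 54.7 years

Here r = 0.187 and m = 0.0705, so r·m = 0.0132.
ω = √0.0132 = 0.115 per year, hence T = 2π/ω ≈ 54.7 years.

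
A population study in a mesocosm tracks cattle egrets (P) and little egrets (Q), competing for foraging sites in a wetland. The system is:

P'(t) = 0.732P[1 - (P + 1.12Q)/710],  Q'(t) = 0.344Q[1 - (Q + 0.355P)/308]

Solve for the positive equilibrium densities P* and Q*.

P* ≈ 606, Q* ≈ 92.9

Setting both brackets to zero gives the nullclines P + 1.12Q = 710 and 0.355P + Q = 308.
Substituting Q = 308 - 0.355P into the first: P(1 - 1.12·0.355) = 710 - 1.12·308.
So P* = 365/0.602 = 606, and then Q* = 308 - 0.355·606 = 92.9.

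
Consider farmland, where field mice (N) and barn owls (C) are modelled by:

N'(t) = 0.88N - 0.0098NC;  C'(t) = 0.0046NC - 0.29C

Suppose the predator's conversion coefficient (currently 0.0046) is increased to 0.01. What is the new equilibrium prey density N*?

N* ≈ 29

At the interior fixed point, setting dC/dt = 0 with C > 0 fixes N* = (predator death rate)/(NC coefficient) — independent of the other coefficients.
With the change, N* = 0.29/0.01 = 29; it falls from 63.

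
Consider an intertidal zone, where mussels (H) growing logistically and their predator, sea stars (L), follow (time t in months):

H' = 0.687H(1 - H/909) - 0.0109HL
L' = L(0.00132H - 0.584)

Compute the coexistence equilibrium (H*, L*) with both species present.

H* ≈ 442, L* ≈ 32.4

From dL/dt = 0 with L > 0: 0.00132H* = 0.584, so H* = 442.
Substitute into dH/dt = 0: 0.687(1 - 442/909) = 0.0109L*.
The bracket is 0.513, giving L* = 0.353/0.0109 = 32.4.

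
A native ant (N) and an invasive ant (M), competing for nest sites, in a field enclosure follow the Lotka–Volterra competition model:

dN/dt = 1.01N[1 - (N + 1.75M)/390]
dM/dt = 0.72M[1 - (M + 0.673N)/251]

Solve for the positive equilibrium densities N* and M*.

Setting both brackets to zero gives the nullclines N + 1.75M = 390 and 0.673N + M = 251.
Substituting M = 251 - 0.673N into the first: N(1 - 1.75·0.673) = 390 - 1.75·251.
So N* = -49.2/-0.178 = 277, and then M* = 251 - 0.673·277 = 64.5.

N* ≈ 277, M* ≈ 64.5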